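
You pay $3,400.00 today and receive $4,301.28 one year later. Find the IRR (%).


Formula: IRR = C1/C0 - 1
Substituting: IRR = $4,301.28 / $3,400.00 - 1
Ratio: 1.265082 - 1 = 0.265082
IRR = 26.5082%

26.5082%


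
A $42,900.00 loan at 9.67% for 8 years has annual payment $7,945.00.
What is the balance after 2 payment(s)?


Formula: Balance = PV*(1+r)^k - PMT*((1+r)^k - 1)/r
Growth: (1 + 0.0967)^2 = 1.202751
Accumulated factor: ((1+r)^k - 1)/r = 2.0967
Balance = $42,900.00 * 1.202751 - $7,945.00 * 2.0967
Balance = $34,939.73

$34,939.73


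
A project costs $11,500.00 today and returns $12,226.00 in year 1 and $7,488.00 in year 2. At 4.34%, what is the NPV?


Formula: NPV = C0 + C1/(1+r) + C2/(1+r)^2
Discount C1: $12,226.00 / (1 + 0.0434) = $11,717.46
Discount C2: $7,488.00 / (1 + 0.0434)^2 = $6,878.03
NPV = -$11,500.00 + $11,717.46 + $6,878.03 = $7,095.49

$7,095.49


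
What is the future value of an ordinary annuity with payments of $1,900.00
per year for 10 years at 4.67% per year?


Formula: FV = PMT * ((1+r)^n - 1) / r
Growth factor: (1 + 0.0467)^10 = 1.578419
Numerator: 1.578419 - 1 = 0.578419
FV = $1,900.00 * 0.578419 / 0.0467 = $23,533.10

$23,533.10


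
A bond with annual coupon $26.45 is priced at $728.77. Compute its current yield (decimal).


Formula: Current yield = annual coupon / price
Substituting: CY = $26.45 / $728.77
CY = 0.036294

0.036294


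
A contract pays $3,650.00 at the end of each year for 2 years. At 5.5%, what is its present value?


Formula: PV = PMT * (1 - (1+r)^(-n)) / r
Discount factor: (1 + 0.055)^(-2) = 0.898452
Bracket: 1 - 0.898452 = 0.101548
PV = $3,650.00 * 0.101548 / 0.055 = $6,739.07

$6,739.07


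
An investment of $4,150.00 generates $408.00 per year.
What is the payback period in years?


Formula: Payback = investment / annual cash flow
Substituting: Payback = $4,150.00 / $408.00
Payback = 10.1716 years

10.1716 years


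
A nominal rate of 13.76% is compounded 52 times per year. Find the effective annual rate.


Formula: EAR = (1 + r/m)^m - 1
Period rate: r/m = 0.1376 / 52 = 0.002646
Compounding: (1 + 0.002646)^52 = 1.147308
EAR = 1.147308 - 1 = 0.147308

0.147308


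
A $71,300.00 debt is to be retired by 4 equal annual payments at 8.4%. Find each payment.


Formula: PMT = PV * r / (1 - (1+r)^(-n))
Denominator: 1 - (1 + 0.084)^(-4) = 0.275759
Numerator: $71,300.00 * 0.084 = 5989.2
PMT = 5989.2 / 0.275759 = $21,718.93

$21,718.93


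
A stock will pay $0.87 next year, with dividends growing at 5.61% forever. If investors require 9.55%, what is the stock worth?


Formula: P = D1 / (r - g)
Spread: r - g = 0.0955 - 0.0561 = 0.0394
Substituting: P = $0.87 / 0.0394
P = $22.08

$22.08


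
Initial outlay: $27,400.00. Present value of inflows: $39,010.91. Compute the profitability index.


Formula: PI = PV(cash flows) / initial investment
Substituting: PI = $39,010.91 / $27,400.00
PI = 1.4238

1.4238


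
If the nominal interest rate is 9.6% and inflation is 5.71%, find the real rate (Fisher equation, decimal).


Formula: (1 + r_real) = (1 + r_nom) / (1 + inflation)
Substituting: (1 + r_real) = 1.096 / 1.0571
(1 + r_real) = 1.036799
r_real = 1.036799 - 1 = 0.036799

0.036799


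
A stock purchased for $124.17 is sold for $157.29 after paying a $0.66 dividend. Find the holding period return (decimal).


Formula: HPR = (P1 - P0 + D) / P0
Gain: $157.29 - $124.17 + $0.66 = $33.78
HPR = $33.78 / $124.17 = 0.272

0.272


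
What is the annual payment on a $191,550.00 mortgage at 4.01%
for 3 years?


Formula: PMT = PV * r / (1 - (1+r)^(-n))
Denominator: 1 - (1 + 0.0401)^(-3) = 0.11126
Numerator: $191,550.00 * 0.0401 = 7681.155
PMT = 7681.155 / 0.11126 = $69,037.86

$69,037.86


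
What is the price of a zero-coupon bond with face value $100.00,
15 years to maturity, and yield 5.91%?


Formula: Price = FV / (1 + r)^n
Substituting: Price = $100.00 / (1 + 0.0591)^15
Discount factor: (1.0591)^15 = 2.366217
Price = $100.00 / 2.366217 = $42.26

$42.26


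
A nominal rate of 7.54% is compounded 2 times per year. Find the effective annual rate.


Formula: EAR = (1 + r/m)^m - 1
Period rate: r/m = 0.0754 / 2 = 0.0377
Compounding: (1 + 0.0377)^2 = 1.076821
EAR = 1.076821 - 1 = 0.076821

0.076821


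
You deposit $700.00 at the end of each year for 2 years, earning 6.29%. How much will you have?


Formula: FV = PMT * ((1+r)^n - 1) / r
Growth factor: (1 + 0.0629)^2 = 1.129756
Numerator: 1.129756 - 1 = 0.129756
FV = $700.00 * 0.129756 / 0.0629 = $1,444.03

$1,444.03


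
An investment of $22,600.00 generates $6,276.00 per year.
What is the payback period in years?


Formula: Payback = investment / annual cash flow
Substituting: Payback = $22,600.00 / $6,276.00
Payback = 3.601 years

3.601 years


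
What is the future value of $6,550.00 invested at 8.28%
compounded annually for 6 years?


Formula: FV = P * (1 + r)^n
Substituting: FV = $6,550.00 * (1 + 0.0828)^6
Growth factor: (1.0828)^6 = 1.61172
FV = $6,550.00 * 1.61172 = $10,556.76

$10,556.76


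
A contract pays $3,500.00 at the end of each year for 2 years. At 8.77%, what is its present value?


Formula: PV = PMT * (1 - (1+r)^(-n)) / r
Discount factor: (1 + 0.0877)^(-2) = 0.845243
Bracket: 1 - 0.845243 = 0.154757
PV = $3,500.00 * 0.154757 / 0.0877 = $6,176.15

$6,176.15


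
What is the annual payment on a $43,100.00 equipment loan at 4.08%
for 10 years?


Formula: PMT = PV * r / (1 - (1+r)^(-n))
Denominator: 1 - (1 + 0.0408)^(-10) = 0.329611
Numerator: $43,100.00 * 0.0408 = 1758.48
PMT = 1758.48 / 0.329611 = $5,335.02

$5,335.02


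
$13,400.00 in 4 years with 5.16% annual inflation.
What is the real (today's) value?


Formula: Real value = nominal / (1 + inflation)^years
Price level: (1 + 0.0516)^4 = 1.222932
Real value = $13,400.00 / 1.222932 = $10,957.27

$10,957.27


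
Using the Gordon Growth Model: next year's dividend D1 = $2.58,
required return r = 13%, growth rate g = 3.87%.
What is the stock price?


Formula: P = D1 / (r - g)
Spread: r - g = 0.13 - 0.0387 = 0.0913
Substituting: P = $2.58 / 0.0913
P = $28.26

$28.26


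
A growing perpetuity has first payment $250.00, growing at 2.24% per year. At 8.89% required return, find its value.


Formula: PV = C / (r - g)
Spread: r - g = 0.0889 - 0.0224 = 0.0665
Substituting: PV = $250.00 / 0.0665
PV = $3,759.40

$3,759.40


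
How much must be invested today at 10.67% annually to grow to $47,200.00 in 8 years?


Formula: PV = FV / (1 + r)^n
Substituting: PV = $47,200.00 / (1 + 0.1067)^8
Discount factor: (1.1067)^8 = 2.250294
PV = $47,200.00 / 2.250294 = $20,975.04

$20,975.04


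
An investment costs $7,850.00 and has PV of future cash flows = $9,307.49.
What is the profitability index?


Formula: PI = PV(cash flows) / initial investment
Substituting: PI = $9,307.49 / $7,850.00
PI = 1.1857

1.1857


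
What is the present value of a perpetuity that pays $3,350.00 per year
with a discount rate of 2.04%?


Formula: PV = C / r
Substituting: PV = $3,350.00 / 0.0204
PV = $164,215.69

$164,215.69


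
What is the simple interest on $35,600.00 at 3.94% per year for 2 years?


Formula: I = P * r * t
Substituting: I = $35,600.00 * 0.0394 * 2
Step: I = $35,600.00 * 0.0788
I = $2,805.28

$2,805.28


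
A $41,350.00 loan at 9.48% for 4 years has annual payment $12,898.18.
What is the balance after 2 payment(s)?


Formula: Balance = PV*(1+r)^k - PMT*((1+r)^k - 1)/r
Growth: (1 + 0.0948)^2 = 1.198587
Accumulated factor: ((1+r)^k - 1)/r = 2.0948
Balance = $41,350.00 * 1.198587 - $12,898.18 * 2.0948
Balance = $22,542.47

$22,542.47


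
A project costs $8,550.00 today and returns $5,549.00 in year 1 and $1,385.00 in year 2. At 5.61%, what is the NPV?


Formula: NPV = C0 + C1/(1+r) + C2/(1+r)^2
Discount C1: $5,549.00 / (1 + 0.0561) = $5,254.24
Discount C2: $1,385.00 / (1 + 0.0561)^2 = $1,241.77
NPV = -$8,550.00 + $5,254.24 + $1,241.77 = -$2,054.00

-$2,054.00


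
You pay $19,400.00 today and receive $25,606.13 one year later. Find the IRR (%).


Formula: IRR = C1/C0 - 1
Substituting: IRR = $25,606.13 / $19,400.00 - 1
Ratio: 1.319904 - 1 = 0.319904
IRR = 31.9904%

31.9904%


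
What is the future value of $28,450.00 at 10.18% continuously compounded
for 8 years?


Formula: FV = P * e^(r*t)
Exponent: r*t = 0.1018 * 8 = 0.8144
e^(0.8144) = 2.257821
FV = $28,450.00 * 2.257821 = $64,235.00

$64,235.00


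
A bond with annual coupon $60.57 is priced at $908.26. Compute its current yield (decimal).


Formula: Current yield = annual coupon / price
Substituting: CY = $60.57 / $908.26
CY = 0.066688

0.066688


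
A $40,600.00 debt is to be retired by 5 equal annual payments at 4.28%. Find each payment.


Formula: PMT = PV * r / (1 - (1+r)^(-n))
Denominator: 1 - (1 + 0.0428)^(-5) = 0.189048
Numerator: $40,600.00 * 0.0428 = 1737.68
PMT = 1737.68 / 0.189048 = $9,191.72

$9,191.72


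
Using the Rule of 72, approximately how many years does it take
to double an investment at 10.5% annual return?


Formula: Years ≈ 72 / r
Substituting: Years ≈ 72 / 10.5
Years ≈ 6.9

6.9 years


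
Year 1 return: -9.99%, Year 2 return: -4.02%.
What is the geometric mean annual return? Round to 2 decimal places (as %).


Formula: Geometric mean = ((1+r1)*(1+r2))^(1/2) - 1
Product: (1 + -0.0999) * (1 + -0.0402) = 0.9001 * 0.9598 = 0.863916
Square root: 0.863916^0.5 = 0.929471
Geometric mean = 0.929471 - 1 = -0.070529
As percentage: -7.05%

-7.05%


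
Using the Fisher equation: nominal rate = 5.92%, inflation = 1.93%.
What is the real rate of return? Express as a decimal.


Formula: (1 + r_real) = (1 + r_nom) / (1 + inflation)
Substituting: (1 + r_real) = 1.0592 / 1.0193
(1 + r_real) = 1.039145
r_real = 1.039145 - 1 = 0.039145

0.039145


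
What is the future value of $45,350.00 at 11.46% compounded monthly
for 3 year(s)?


Formula: FV = P * (1 + r/m)^(m*t)
Period rate: r/m = 0.1146 / 12 = 0.00955
Total periods: m*t = 12 * 3 = 36
Growth factor: (1 + 0.00955)^36 = 1.407998
FV = $45,350.00 * 1.407998 = $63,852.70

$63,852.70


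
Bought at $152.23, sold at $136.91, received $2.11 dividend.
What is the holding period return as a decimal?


Formula: HPR = (P1 - P0 + D) / P0
Gain: $136.91 - $152.23 + $2.11 = -$13.21
HPR = -$13.21 / $152.23 = -0.0868

-0.0868


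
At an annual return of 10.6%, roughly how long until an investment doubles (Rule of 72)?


Formula: Years ≈ 72 / r
Substituting: Years ≈ 72 / 10.6
Years ≈ 6.8

6.8 years


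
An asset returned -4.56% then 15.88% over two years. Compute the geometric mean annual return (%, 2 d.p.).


Formula: Geometric mean = ((1+r1)*(1+r2))^(1/2) - 1
Product: (1 + -0.0456) * (1 + 0.1588) = 0.9544 * 1.1588 = 1.105959
Square root: 1.105959^0.5 = 1.051646
Geometric mean = 1.051646 - 1 = 0.051646
As percentage: 5.16%

5.16%


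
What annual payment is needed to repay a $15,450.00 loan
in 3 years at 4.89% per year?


Formula: PMT = PV * r / (1 - (1+r)^(-n))
Denominator: 1 - (1 + 0.0489)^(-3) = 0.133442
Numerator: $15,450.00 * 0.0489 = 755.505
PMT = 755.505 / 0.133442 = $5,661.68

$5,661.68


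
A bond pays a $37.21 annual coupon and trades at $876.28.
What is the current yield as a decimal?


Formula: Current yield = annual coupon / price
Substituting: CY = $37.21 / $876.28
CY = 0.042464

0.042464


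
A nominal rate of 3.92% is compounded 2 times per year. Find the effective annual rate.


Formula: EAR = (1 + r/m)^m - 1
Period rate: r/m = 0.0392 / 2 = 0.0196
Compounding: (1 + 0.0196)^2 = 1.039584
EAR = 1.039584 - 1 = 0.039584

0.039584


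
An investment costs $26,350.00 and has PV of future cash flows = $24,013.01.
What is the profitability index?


Formula: PI = PV(cash flows) / initial investment
Substituting: PI = $24,013.01 / $26,350.00
PI = 0.9113

0.9113


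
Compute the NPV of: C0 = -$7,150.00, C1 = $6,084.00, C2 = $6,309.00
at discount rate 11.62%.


Formula: NPV = C0 + C1/(1+r) + C2/(1+r)^2
Discount C1: $6,084.00 / (1 + 0.1162) = $5,450.64
Discount C2: $6,309.00 / (1 + 0.1162)^2 = $5,063.80
NPV = -$7,150.00 + $5,450.64 + $5,063.80 = $3,364.44

$3,364.44


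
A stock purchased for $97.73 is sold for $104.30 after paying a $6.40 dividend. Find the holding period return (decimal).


Formula: HPR = (P1 - P0 + D) / P0
Gain: $104.30 - $97.73 + $6.40 = $12.97
HPR = $12.97 / $97.73 = 0.1327

0.1327


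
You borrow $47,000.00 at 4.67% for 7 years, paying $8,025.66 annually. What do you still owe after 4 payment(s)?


Formula: Balance = PV*(1+r)^k - PMT*((1+r)^k - 1)/r
Growth: (1 + 0.0467)^4 = 1.200297
Accumulated factor: ((1+r)^k - 1)/r = 4.289025
Balance = $47,000.00 * 1.200297 - $8,025.66 * 4.289025
Balance = $21,991.72

$21,991.72


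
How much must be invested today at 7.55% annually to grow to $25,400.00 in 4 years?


Formula: PV = FV / (1 + r)^n
Substituting: PV = $25,400.00 / (1 + 0.0755)^4
Discount factor: (1.0755)^4 = 1.337955
PV = $25,400.00 / 1.337955 = $18,984.19

$18,984.19


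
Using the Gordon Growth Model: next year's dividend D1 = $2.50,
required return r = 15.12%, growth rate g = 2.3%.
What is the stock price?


Formula: P = D1 / (r - g)
Spread: r - g = 0.1512 - 0.023 = 0.1282
Substituting: P = $2.50 / 0.1282
P = $19.50

$19.50


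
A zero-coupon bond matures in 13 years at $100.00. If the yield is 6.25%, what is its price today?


Formula: Price = FV / (1 + r)^n
Substituting: Price = $100.00 / (1 + 0.0625)^13
Discount factor: (1.0625)^13 = 2.199258
Price = $100.00 / 2.199258 = $45.47

$45.47


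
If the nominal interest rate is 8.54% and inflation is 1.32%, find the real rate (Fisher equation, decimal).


Formula: (1 + r_real) = (1 + r_nom) / (1 + inflation)
Substituting: (1 + r_real) = 1.0854 / 1.0132
(1 + r_real) = 1.071259
r_real = 1.071259 - 1 = 0.071259

0.071259


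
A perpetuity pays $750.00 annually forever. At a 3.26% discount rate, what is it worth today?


Formula: PV = C / r
Substituting: PV = $750.00 / 0.0326
PV = $23,006.13

$23,006.13


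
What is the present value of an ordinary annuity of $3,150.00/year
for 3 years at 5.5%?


Formula: PV = PMT * (1 - (1+r)^(-n)) / r
Discount factor: (1 + 0.055)^(-3) = 0.851614
Bracket: 1 - 0.851614 = 0.148386
PV = $3,150.00 * 0.148386 / 0.055 = $8,498.49

$8,498.49


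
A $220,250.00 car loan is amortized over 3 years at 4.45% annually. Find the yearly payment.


Formula: PMT = PV * r / (1 - (1+r)^(-n))
Denominator: 1 - (1 + 0.0445)^(-3) = 0.122444
Numerator: $220,250.00 * 0.0445 = 9801.125
PMT = 9801.125 / 0.122444 = $80,045.55

$80,045.55


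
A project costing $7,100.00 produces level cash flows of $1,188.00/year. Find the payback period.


Formula: Payback = investment / annual cash flow
Substituting: Payback = $7,100.00 / $1,188.00
Payback = 5.9764 years

5.9764 years


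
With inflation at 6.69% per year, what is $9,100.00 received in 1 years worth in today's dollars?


Formula: Real value = nominal / (1 + inflation)^years
Price level: (1 + 0.0669)^1 = 1.0669
Real value = $9,100.00 / 1.0669 = $8,529.38

$8,529.38


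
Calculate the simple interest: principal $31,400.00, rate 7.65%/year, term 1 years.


Formula: I = P * r * t
Substituting: I = $31,400.00 * 0.0765 * 1
Step: I = $31,400.00 * 0.0765
I = $2,402.10

$2,402.10


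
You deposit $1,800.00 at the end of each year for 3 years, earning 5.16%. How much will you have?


Formula: FV = PMT * ((1+r)^n - 1) / r
Growth factor: (1 + 0.0516)^3 = 1.162925
Numerator: 1.162925 - 1 = 0.162925
FV = $1,800.00 * 0.162925 / 0.0516 = $5,683.43

$5,683.43


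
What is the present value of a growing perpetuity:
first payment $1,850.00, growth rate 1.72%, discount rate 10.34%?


Formula: PV = C / (r - g)
Spread: r - g = 0.1034 - 0.0172 = 0.0862
Substituting: PV = $1,850.00 / 0.0862
PV = $21,461.72

$21,461.72


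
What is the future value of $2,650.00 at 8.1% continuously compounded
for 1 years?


Formula: FV = P * e^(r*t)
Exponent: r*t = 0.081 * 1 = 0.081
e^(0.081) = 1.084371
FV = $2,650.00 * 1.084371 = $2,873.58

$2,873.58


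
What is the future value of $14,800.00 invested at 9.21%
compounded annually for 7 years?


Formula: FV = P * (1 + r)^n
Substituting: FV = $14,800.00 * (1 + 0.0921)^7
Growth factor: (1.0921)^7 = 1.852835
FV = $14,800.00 * 1.852835 = $27,421.96

$27,421.96


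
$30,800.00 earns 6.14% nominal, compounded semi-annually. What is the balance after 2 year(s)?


Formula: FV = P * (1 + r/m)^(m*t)
Period rate: r/m = 0.0614 / 2 = 0.0307
Total periods: m*t = 2 * 2 = 4
Growth factor: (1 + 0.0307)^4 = 1.128572
FV = $30,800.00 * 1.128572 = $34,760.00

$34,760.00


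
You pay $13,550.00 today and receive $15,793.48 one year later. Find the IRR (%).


Formula: IRR = C1/C0 - 1
Substituting: IRR = $15,793.48 / $13,550.00 - 1
Ratio: 1.16557 - 1 = 0.16557
IRR = 16.557%

16.557%


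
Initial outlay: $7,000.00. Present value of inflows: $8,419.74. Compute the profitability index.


Formula: PI = PV(cash flows) / initial investment
Substituting: PI = $8,419.74 / $7,000.00
PI = 1.2028

1.2028


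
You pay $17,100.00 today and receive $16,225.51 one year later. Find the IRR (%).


Formula: IRR = C1/C0 - 1
Substituting: IRR = $16,225.51 / $17,100.00 - 1
Ratio: 0.94886 - 1 = -0.05114
IRR = -5.114%

-5.114%


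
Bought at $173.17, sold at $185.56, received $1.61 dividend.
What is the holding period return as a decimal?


Formula: HPR = (P1 - P0 + D) / P0
Gain: $185.56 - $173.17 + $1.61 = $14.00
HPR = $14.00 / $173.17 = 0.0808

0.0808


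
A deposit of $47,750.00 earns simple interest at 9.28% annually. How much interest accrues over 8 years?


Formula: I = P * r * t
Substituting: I = $47,750.00 * 0.0928 * 8
Step: I = $47,750.00 * 0.7424
I = $35,449.60

$35,449.60


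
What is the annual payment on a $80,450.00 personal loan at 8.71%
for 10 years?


Formula: PMT = PV * r / (1 - (1+r)^(-n))
Denominator: 1 - (1 + 0.0871)^(-10) = 0.566185
Numerator: $80,450.00 * 0.0871 = 7007.195
PMT = 7007.195 / 0.566185 = $12,376.17

$12,376.17


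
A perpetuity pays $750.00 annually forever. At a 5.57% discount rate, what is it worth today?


Formula: PV = C / r
Substituting: PV = $750.00 / 0.0557
PV = $13,464.99

$13,464.99


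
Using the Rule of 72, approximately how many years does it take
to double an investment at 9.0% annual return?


Formula: Years ≈ 72 / r
Substituting: Years ≈ 72 / 9.0
Years ≈ 8.0

8.0 years


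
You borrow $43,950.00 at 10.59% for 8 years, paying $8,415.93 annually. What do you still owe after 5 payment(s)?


Formula: Balance = PV*(1+r)^k - PMT*((1+r)^k - 1)/r
Growth: (1 + 0.1059)^5 = 1.654167
Accumulated factor: ((1+r)^k - 1)/r = 6.177212
Balance = $43,950.00 * 1.654167 - $8,415.93 * 6.177212
Balance = $20,713.64

$20,713.64


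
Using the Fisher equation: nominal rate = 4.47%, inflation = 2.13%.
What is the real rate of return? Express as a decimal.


Formula: (1 + r_real) = (1 + r_nom) / (1 + inflation)
Substituting: (1 + r_real) = 1.0447 / 1.0213
(1 + r_real) = 1.022912
r_real = 1.022912 - 1 = 0.022912

0.022912


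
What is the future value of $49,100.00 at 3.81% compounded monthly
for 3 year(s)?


Formula: FV = P * (1 + r/m)^(m*t)
Period rate: r/m = 0.0381 / 12 = 0.003175
Total periods: m*t = 12 * 3 = 36
Growth factor: (1 + 0.003175)^36 = 1.120885
FV = $49,100.00 * 1.120885 = $55,035.47

$55,035.47


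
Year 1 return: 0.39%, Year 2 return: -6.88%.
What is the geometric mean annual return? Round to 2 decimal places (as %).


Formula: Geometric mean = ((1+r1)*(1+r2))^(1/2) - 1
Product: (1 + 0.0039) * (1 + -0.0688) = 1.0039 * 0.9312 = 0.934832
Square root: 0.934832^0.5 = 0.966867
Geometric mean = 0.966867 - 1 = -0.033133
As percentage: -3.31%

-3.31%


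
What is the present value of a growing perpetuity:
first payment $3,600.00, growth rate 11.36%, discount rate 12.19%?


Formula: PV = C / (r - g)
Spread: r - g = 0.1219 - 0.1136 = 0.0083
Substituting: PV = $3,600.00 / 0.0083
PV = $433,734.94

$433,734.94


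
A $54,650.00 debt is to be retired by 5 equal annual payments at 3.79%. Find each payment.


Formula: PMT = PV * r / (1 - (1+r)^(-n))
Denominator: 1 - (1 + 0.0379)^(-5) = 0.169724
Numerator: $54,650.00 * 0.0379 = 2071.235
PMT = 2071.235 / 0.169724 = $12,203.54

$12,203.54


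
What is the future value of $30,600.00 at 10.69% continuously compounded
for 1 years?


Formula: FV = P * e^(r*t)
Exponent: r*t = 0.1069 * 1 = 0.1069
e^(0.1069) = 1.112823
FV = $30,600.00 * 1.112823 = $34,052.38

$34,052.38


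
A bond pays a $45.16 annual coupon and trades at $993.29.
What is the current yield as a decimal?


Formula: Current yield = annual coupon / price
Substituting: CY = $45.16 / $993.29
CY = 0.045465

0.045465


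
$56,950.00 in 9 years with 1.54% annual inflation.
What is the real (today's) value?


Formula: Real value = nominal / (1 + inflation)^years
Price level: (1 + 0.0154)^9 = 1.147452
Real value = $56,950.00 / 1.147452 = $49,631.72

$49,631.72


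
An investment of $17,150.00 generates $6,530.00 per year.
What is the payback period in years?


Formula: Payback = investment / annual cash flow
Substituting: Payback = $17,150.00 / $6,530.00
Payback = 2.6263 years

2.6263 years


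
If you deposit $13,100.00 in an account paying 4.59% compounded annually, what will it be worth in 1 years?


Formula: FV = P * (1 + r)^n
Substituting: FV = $13,100.00 * (1 + 0.0459)^1
Growth factor: (1.0459)^1 = 1.0459
FV = $13,100.00 * 1.0459 = $13,701.29

$13,701.29


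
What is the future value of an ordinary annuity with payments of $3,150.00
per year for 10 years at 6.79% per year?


Formula: FV = PMT * ((1+r)^n - 1) / r
Growth factor: (1 + 0.0679)^10 = 1.928883
Numerator: 1.928883 - 1 = 0.928883
FV = $3,150.00 * 0.928883 / 0.0679 = $43,092.51

$43,092.51


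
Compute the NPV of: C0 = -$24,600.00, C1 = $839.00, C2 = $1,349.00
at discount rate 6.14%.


Formula: NPV = C0 + C1/(1+r) + C2/(1+r)^2
Discount C1: $839.00 / (1 + 0.0614) = $790.47
Discount C2: $1,349.00 / (1 + 0.0614)^2 = $1,197.44
NPV = -$24,600.00 + $790.47 + $1,197.44 = -$22,612.09

-$22,612.09


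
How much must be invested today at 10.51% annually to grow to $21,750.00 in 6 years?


Formula: PV = FV / (1 + r)^n
Substituting: PV = $21,750.00 / (1 + 0.1051)^6
Discount factor: (1.1051)^6 = 1.821417
PV = $21,750.00 / 1.821417 = $11,941.25

$11,941.25


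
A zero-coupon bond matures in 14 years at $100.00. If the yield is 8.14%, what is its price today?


Formula: Price = FV / (1 + r)^n
Substituting: Price = $100.00 / (1 + 0.0814)^14
Discount factor: (1.0814)^14 = 2.99095
Price = $100.00 / 2.99095 = $33.43

$33.43


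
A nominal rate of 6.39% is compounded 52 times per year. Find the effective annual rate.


Formula: EAR = (1 + r/m)^m - 1
Period rate: r/m = 0.0639 / 52 = 0.001229
Compounding: (1 + 0.001229)^52 = 1.065944
EAR = 1.065944 - 1 = 0.065944

0.065944


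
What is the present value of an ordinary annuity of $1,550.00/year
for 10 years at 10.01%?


Formula: PV = PMT * (1 - (1+r)^(-n)) / r
Discount factor: (1 + 0.1001)^(-10) = 0.385193
Bracket: 1 - 0.385193 = 0.614807
PV = $1,550.00 * 0.614807 / 0.1001 = $9,519.99

$9,519.99


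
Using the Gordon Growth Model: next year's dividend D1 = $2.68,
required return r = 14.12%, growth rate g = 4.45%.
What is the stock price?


Formula: P = D1 / (r - g)
Spread: r - g = 0.1412 - 0.0445 = 0.0967
Substituting: P = $2.68 / 0.0967
P = $27.71

$27.71


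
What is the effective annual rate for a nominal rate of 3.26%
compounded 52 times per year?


Formula: EAR = (1 + r/m)^m - 1
Period rate: r/m = 0.0326 / 52 = 0.000627
Compounding: (1 + 0.000627)^52 = 1.033127
EAR = 1.033127 - 1 = 0.033127

0.033127


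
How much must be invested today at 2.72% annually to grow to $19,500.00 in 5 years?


Formula: PV = FV / (1 + r)^n
Substituting: PV = $19,500.00 / (1 + 0.0272)^5
Discount factor: (1.0272)^5 = 1.143602
PV = $19,500.00 / 1.143602 = $17,051.38

$17,051.38


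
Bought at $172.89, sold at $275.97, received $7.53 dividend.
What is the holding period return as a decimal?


Formula: HPR = (P1 - P0 + D) / P0
Gain: $275.97 - $172.89 + $7.53 = $110.61
HPR = $110.61 / $172.89 = 0.6398

0.6398


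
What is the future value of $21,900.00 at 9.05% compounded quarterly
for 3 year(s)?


Formula: FV = P * (1 + r/m)^(m*t)
Period rate: r/m = 0.0905 / 4 = 0.022625
Total periods: m*t = 4 * 3 = 12
Growth factor: (1 + 0.022625)^12 = 1.307967
FV = $21,900.00 * 1.307967 = $28,644.48

$28,644.48


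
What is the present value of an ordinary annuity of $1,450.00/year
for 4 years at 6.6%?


Formula: PV = PMT * (1 - (1+r)^(-n)) / r
Discount factor: (1 + 0.066)^(-4) = 0.77441
Bracket: 1 - 0.77441 = 0.22559
PV = $1,450.00 * 0.22559 / 0.066 = $4,956.13

$4,956.13


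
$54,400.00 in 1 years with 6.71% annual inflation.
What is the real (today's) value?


Formula: Real value = nominal / (1 + inflation)^years
Price level: (1 + 0.0671)^1 = 1.0671
Real value = $54,400.00 / 1.0671 = $50,979.29

$50,979.29


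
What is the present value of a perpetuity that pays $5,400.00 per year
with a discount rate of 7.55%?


Formula: PV = C / r
Substituting: PV = $5,400.00 / 0.0755
PV = $71,523.18

$71,523.18


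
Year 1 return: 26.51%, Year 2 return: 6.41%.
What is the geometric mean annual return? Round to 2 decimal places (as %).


Formula: Geometric mean = ((1+r1)*(1+r2))^(1/2) - 1
Product: (1 + 0.2651) * (1 + 0.0641) = 1.2651 * 1.0641 = 1.346193
Square root: 1.346193^0.5 = 1.160256
Geometric mean = 1.160256 - 1 = 0.160256
As percentage: 16.03%

16.03%


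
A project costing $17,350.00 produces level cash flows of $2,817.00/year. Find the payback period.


Formula: Payback = investment / annual cash flow
Substituting: Payback = $17,350.00 / $2,817.00
Payback = 6.159 years

6.159 years


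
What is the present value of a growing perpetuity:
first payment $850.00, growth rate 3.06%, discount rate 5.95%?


Formula: PV = C / (r - g)
Spread: r - g = 0.0595 - 0.0306 = 0.0289
Substituting: PV = $850.00 / 0.0289
PV = $29,411.76

$29,411.76


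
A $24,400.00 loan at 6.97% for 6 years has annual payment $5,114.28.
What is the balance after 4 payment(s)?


Formula: Balance = PV*(1+r)^k - PMT*((1+r)^k - 1)/r
Growth: (1 + 0.0697)^4 = 1.309327
Accumulated factor: ((1+r)^k - 1)/r = 4.437971
Balance = $24,400.00 * 1.309327 - $5,114.28 * 4.437971
Balance = $9,250.54

$9,250.54


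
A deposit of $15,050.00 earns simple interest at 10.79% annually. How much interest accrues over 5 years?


Formula: I = P * r * t
Substituting: I = $15,050.00 * 0.1079 * 5
Step: I = $15,050.00 * 0.5395
I = $8,119.48

$8,119.48


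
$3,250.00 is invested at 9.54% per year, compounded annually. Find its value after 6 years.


Formula: FV = P * (1 + r)^n
Substituting: FV = $3,250.00 * (1 + 0.0954)^6
Growth factor: (1.0954)^6 = 1.727573
FV = $3,250.00 * 1.727573 = $5,614.61

$5,614.61


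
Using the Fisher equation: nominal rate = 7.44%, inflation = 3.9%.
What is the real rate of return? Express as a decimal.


Formula: (1 + r_real) = (1 + r_nom) / (1 + inflation)
Substituting: (1 + r_real) = 1.0744 / 1.039
(1 + r_real) = 1.034071
r_real = 1.034071 - 1 = 0.034071

0.034071


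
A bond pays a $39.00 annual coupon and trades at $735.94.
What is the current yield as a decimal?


Formula: Current yield = annual coupon / price
Substituting: CY = $39.00 / $735.94
CY = 0.052993

0.052993


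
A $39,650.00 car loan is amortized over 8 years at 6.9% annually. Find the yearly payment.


Formula: PMT = PV * r / (1 - (1+r)^(-n))
Denominator: 1 - (1 + 0.069)^(-8) = 0.413621
Numerator: $39,650.00 * 0.069 = 2735.85
PMT = 2735.85 / 0.413621 = $6,614.39

$6,614.39


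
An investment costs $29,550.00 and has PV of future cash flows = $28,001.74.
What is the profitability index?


Formula: PI = PV(cash flows) / initial investment
Substituting: PI = $28,001.74 / $29,550.00
PI = 0.9476

0.9476


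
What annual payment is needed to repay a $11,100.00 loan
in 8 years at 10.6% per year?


Formula: PMT = PV * r / (1 - (1+r)^(-n))
Denominator: 1 - (1 + 0.106)^(-8) = 0.553359
Numerator: $11,100.00 * 0.106 = 1176.6
PMT = 1176.6 / 0.553359 = $2,126.29

$2,126.29


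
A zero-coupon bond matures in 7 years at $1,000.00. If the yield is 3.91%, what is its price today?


Formula: Price = FV / (1 + r)^n
Substituting: Price = $1,000.00 / (1 + 0.0391)^7
Discount factor: (1.0391)^7 = 1.307981
Price = $1,000.00 / 1.307981 = $764.54

$764.54


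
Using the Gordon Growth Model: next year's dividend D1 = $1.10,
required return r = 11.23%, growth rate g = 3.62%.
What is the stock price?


Formula: P = D1 / (r - g)
Spread: r - g = 0.1123 - 0.0362 = 0.0761
Substituting: P = $1.10 / 0.0761
P = $14.45

$14.45


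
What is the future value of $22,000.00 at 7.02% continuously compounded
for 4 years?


Formula: FV = P * e^(r*t)
Exponent: r*t = 0.0702 * 4 = 0.2808
e^(0.2808) = 1.324189
FV = $22,000.00 * 1.324189 = $29,132.15

$29,132.15


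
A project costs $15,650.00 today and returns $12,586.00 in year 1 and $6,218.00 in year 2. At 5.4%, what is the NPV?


Formula: NPV = C0 + C1/(1+r) + C2/(1+r)^2
Discount C1: $12,586.00 / (1 + 0.054) = $11,941.18
Discount C2: $6,218.00 / (1 + 0.054)^2 = $5,597.18
NPV = -$15,650.00 + $11,941.18 + $5,597.18 = $1,888.36

$1,888.36


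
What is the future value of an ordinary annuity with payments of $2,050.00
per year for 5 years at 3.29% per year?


Formula: FV = PMT * ((1+r)^n - 1) / r
Growth factor: (1 + 0.0329)^5 = 1.175686
Numerator: 1.175686 - 1 = 0.175686
FV = $2,050.00 * 0.175686 / 0.0329 = $10,947.01

$10,947.01


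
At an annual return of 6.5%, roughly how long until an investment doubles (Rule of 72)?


Formula: Years ≈ 72 / r
Substituting: Years ≈ 72 / 6.5
Years ≈ 11.1

11.1 years


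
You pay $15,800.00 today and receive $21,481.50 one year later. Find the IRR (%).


Formula: IRR = C1/C0 - 1
Substituting: IRR = $21,481.50 / $15,800.00 - 1
Ratio: 1.359589 - 1 = 0.359589
IRR = 35.9589%

35.9589%


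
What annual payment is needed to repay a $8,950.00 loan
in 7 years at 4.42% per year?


Formula: PMT = PV * r / (1 - (1+r)^(-n))
Denominator: 1 - (1 + 0.0442)^(-7) = 0.261222
Numerator: $8,950.00 * 0.0442 = 395.59
PMT = 395.59 / 0.261222 = $1,514.38

$1,514.38


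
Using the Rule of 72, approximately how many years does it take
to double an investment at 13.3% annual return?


Formula: Years ≈ 72 / r
Substituting: Years ≈ 72 / 13.3
Years ≈ 5.4

5.4 years


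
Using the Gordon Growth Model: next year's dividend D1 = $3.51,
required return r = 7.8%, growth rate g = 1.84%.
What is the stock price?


Formula: P = D1 / (r - g)
Spread: r - g = 0.078 - 0.0184 = 0.0596
Substituting: P = $3.51 / 0.0596
P = $58.89

$58.89


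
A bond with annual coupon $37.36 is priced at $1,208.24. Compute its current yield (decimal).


Formula: Current yield = annual coupon / price
Substituting: CY = $37.36 / $1,208.24
CY = 0.030921

0.030921


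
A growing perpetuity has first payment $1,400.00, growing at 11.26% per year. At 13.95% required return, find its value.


Formula: PV = C / (r - g)
Spread: r - g = 0.1395 - 0.1126 = 0.0269
Substituting: PV = $1,400.00 / 0.0269
PV = $52,044.61

$52,044.61


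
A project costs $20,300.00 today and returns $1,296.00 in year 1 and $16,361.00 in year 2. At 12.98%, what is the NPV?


Formula: NPV = C0 + C1/(1+r) + C2/(1+r)^2
Discount C1: $1,296.00 / (1 + 0.1298) = $1,147.11
Discount C2: $16,361.00 / (1 + 0.1298)^2 = $12,817.60
NPV = -$20,300.00 + $1,147.11 + $12,817.60 = -$6,335.29

-$6,335.29


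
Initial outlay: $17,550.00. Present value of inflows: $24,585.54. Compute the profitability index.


Formula: PI = PV(cash flows) / initial investment
Substituting: PI = $24,585.54 / $17,550.00
PI = 1.4009

1.4009


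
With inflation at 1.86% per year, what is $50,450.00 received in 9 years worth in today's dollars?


Formula: Real value = nominal / (1 + inflation)^years
Price level: (1 + 0.0186)^9 = 1.18041
Real value = $50,450.00 / 1.18041 = $42,739.37

$42,739.37


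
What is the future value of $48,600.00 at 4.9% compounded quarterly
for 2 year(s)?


Formula: FV = P * (1 + r/m)^(m*t)
Period rate: r/m = 0.049 / 4 = 0.01225
Total periods: m*t = 4 * 2 = 8
Growth factor: (1 + 0.01225)^8 = 1.102306
FV = $48,600.00 * 1.102306 = $53,572.09

$53,572.09


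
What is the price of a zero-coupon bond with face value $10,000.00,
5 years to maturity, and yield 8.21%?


Formula: Price = FV / (1 + r)^n
Substituting: Price = $10,000.00 / (1 + 0.0821)^5
Discount factor: (1.0821)^5 = 1.483669
Price = $10,000.00 / 1.483669 = $6,740.05

$6,740.05


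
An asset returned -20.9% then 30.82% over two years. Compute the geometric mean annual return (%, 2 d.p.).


Formula: Geometric mean = ((1+r1)*(1+r2))^(1/2) - 1
Product: (1 + -0.209) * (1 + 0.3082) = 0.791 * 1.3082 = 1.034786
Square root: 1.034786^0.5 = 1.017244
Geometric mean = 1.017244 - 1 = 0.017244
As percentage: 1.72%

1.72%


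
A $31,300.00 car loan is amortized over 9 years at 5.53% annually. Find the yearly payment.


Formula: PMT = PV * r / (1 - (1+r)^(-n))
Denominator: 1 - (1 + 0.0553)^(-9) = 0.383949
Numerator: $31,300.00 * 0.0553 = 1730.89
PMT = 1730.89 / 0.383949 = $4,508.12

$4,508.12


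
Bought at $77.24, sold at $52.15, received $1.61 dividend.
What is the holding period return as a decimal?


Formula: HPR = (P1 - P0 + D) / P0
Gain: $52.15 - $77.24 + $1.61 = -$23.48
HPR = -$23.48 / $77.24 = -0.304

-0.304


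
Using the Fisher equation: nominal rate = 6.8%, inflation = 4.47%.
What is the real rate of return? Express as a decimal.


Formula: (1 + r_real) = (1 + r_nom) / (1 + inflation)
Substituting: (1 + r_real) = 1.068 / 1.0447
(1 + r_real) = 1.022303
r_real = 1.022303 - 1 = 0.022303

0.022303


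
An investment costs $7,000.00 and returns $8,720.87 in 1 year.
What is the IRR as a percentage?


Formula: IRR = C1/C0 - 1
Substituting: IRR = $8,720.87 / $7,000.00 - 1
Ratio: 1.245839 - 1 = 0.245839
IRR = 24.5839%

24.5839%


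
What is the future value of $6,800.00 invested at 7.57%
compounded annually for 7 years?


Formula: FV = P * (1 + r)^n
Substituting: FV = $6,800.00 * (1 + 0.0757)^7
Growth factor: (1.0757)^7 = 1.666626
FV = $6,800.00 * 1.666626 = $11,333.06

$11,333.06


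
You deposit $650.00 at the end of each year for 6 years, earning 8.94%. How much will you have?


Formula: FV = PMT * ((1+r)^n - 1) / r
Growth factor: (1 + 0.0894)^6 = 1.671569
Numerator: 1.671569 - 1 = 0.671569
FV = $650.00 * 0.671569 / 0.0894 = $4,882.77

$4,882.77


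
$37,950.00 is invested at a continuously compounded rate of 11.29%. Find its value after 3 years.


Formula: FV = P * e^(r*t)
Exponent: r*t = 0.1129 * 3 = 0.3387
e^(0.3387) = 1.403122
FV = $37,950.00 * 1.403122 = $53,248.49

$53,248.49


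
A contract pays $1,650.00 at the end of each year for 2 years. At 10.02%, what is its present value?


Formula: PV = PMT * (1 - (1+r)^(-n)) / r
Discount factor: (1 + 0.1002)^(-2) = 0.826146
Bracket: 1 - 0.826146 = 0.173854
PV = $1,650.00 * 0.173854 / 0.1002 = $2,862.87

$2,862.87


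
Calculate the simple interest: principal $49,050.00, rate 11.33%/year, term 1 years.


Formula: I = P * r * t
Substituting: I = $49,050.00 * 0.1133 * 1
Step: I = $49,050.00 * 0.1133
I = $5,557.37

$5,557.37


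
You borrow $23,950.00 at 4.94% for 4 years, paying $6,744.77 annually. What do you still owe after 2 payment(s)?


Formula: Balance = PV*(1+r)^k - PMT*((1+r)^k - 1)/r
Growth: (1 + 0.0494)^2 = 1.10124
Accumulated factor: ((1+r)^k - 1)/r = 2.0494
Balance = $23,950.00 * 1.10124 - $6,744.77 * 2.0494
Balance = $12,551.97

$12,551.97


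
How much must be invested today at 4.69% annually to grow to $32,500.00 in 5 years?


Formula: PV = FV / (1 + r)^n
Substituting: PV = $32,500.00 / (1 + 0.0469)^5
Discount factor: (1.0469)^5 = 1.257552
PV = $32,500.00 / 1.257552 = $25,843.86

$25,843.86


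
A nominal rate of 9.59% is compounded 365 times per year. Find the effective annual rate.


Formula: EAR = (1 + r/m)^m - 1
Period rate: r/m = 0.0959 / 365 = 0.000263
Compounding: (1 + 0.000263)^365 = 1.100635
EAR = 1.100635 - 1 = 0.100635

0.100635


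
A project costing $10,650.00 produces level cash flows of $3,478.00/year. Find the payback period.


Formula: Payback = investment / annual cash flow
Substituting: Payback = $10,650.00 / $3,478.00
Payback = 3.0621 years

3.0621 years


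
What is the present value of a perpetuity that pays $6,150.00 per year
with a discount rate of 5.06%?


Formula: PV = C / r
Substituting: PV = $6,150.00 / 0.0506
PV = $121,541.50

$121,541.50


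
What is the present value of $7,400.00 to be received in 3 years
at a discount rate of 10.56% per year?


Formula: PV = FV / (1 + r)^n
Substituting: PV = $7,400.00 / (1 + 0.1056)^3
Discount factor: (1.1056)^3 = 1.351432
PV = $7,400.00 / 1.351432 = $5,475.67

$5,475.67


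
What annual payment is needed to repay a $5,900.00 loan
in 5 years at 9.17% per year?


Formula: PMT = PV * r / (1 - (1+r)^(-n))
Denominator: 1 - (1 + 0.0917)^(-5) = 0.355113
Numerator: $5,900.00 * 0.0917 = 541.03
PMT = 541.03 / 0.355113 = $1,523.54

$1,523.54


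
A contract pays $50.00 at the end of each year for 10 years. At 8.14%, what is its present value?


Formula: PV = PMT * (1 - (1+r)^(-n)) / r
Discount factor: (1 + 0.0814)^(-10) = 0.457232
Bracket: 1 - 0.457232 = 0.542768
PV = $50.00 * 0.542768 / 0.0814 = $333.40

$333.40


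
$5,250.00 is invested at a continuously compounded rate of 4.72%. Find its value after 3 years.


Formula: FV = P * e^(r*t)
Exponent: r*t = 0.0472 * 3 = 0.1416
e^(0.1416) = 1.152116
FV = $5,250.00 * 1.152116 = $6,048.61

$6,048.61


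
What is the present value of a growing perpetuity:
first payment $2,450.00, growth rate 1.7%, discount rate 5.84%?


Formula: PV = C / (r - g)
Spread: r - g = 0.0584 - 0.017 = 0.0414
Substituting: PV = $2,450.00 / 0.0414
PV = $59,178.74

$59,178.74


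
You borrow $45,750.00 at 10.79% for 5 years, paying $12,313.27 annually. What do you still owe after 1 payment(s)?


Formula: Balance = PV*(1+r)^k - PMT*((1+r)^k - 1)/r
Growth: (1 + 0.1079)^1 = 1.1079
Accumulated factor: ((1+r)^k - 1)/r = 1.0
Balance = $45,750.00 * 1.1079 - $12,313.27 * 1.0
Balance = $38,373.16

$38,373.16


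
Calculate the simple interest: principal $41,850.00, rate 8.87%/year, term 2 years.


Formula: I = P * r * t
Substituting: I = $41,850.00 * 0.0887 * 2
Step: I = $41,850.00 * 0.1774
I = $7,424.19

$7,424.19


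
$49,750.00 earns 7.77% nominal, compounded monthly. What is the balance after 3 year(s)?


Formula: FV = P * (1 + r/m)^(m*t)
Period rate: r/m = 0.0777 / 12 = 0.006475
Total periods: m*t = 12 * 3 = 36
Growth factor: (1 + 0.006475)^36 = 1.261559
FV = $49,750.00 * 1.261559 = $62,762.58

$62,762.58


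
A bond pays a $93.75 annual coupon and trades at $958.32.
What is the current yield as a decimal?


Formula: Current yield = annual coupon / price
Substituting: CY = $93.75 / $958.32
CY = 0.097827

0.097827


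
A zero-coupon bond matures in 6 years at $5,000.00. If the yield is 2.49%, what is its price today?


Formula: Price = FV / (1 + r)^n
Substituting: Price = $5,000.00 / (1 + 0.0249)^6
Discount factor: (1.0249)^6 = 1.159015
Price = $5,000.00 / 1.159015 = $4,314.01

$4,314.01


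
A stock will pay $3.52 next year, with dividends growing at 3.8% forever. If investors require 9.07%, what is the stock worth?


Formula: P = D1 / (r - g)
Spread: r - g = 0.0907 - 0.038 = 0.0527
Substituting: P = $3.52 / 0.0527
P = $66.79

$66.79


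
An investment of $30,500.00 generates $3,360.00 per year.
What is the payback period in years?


Formula: Payback = investment / annual cash flow
Substituting: Payback = $30,500.00 / $3,360.00
Payback = 9.0774 years

9.0774 years
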